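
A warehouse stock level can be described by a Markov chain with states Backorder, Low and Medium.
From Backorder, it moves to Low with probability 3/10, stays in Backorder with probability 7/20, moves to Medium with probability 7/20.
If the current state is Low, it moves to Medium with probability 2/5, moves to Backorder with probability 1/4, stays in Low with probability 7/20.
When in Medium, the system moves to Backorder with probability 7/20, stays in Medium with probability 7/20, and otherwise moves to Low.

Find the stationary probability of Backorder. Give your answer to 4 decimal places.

0.3184

Let the stationary distribution be π with π = πP and π_1 + π_2 + π_3 = 1.
π_1 = 0.35·π_1 + 0.25·π_2 + 0.35·π_3
π_2 = 0.3·π_1 + 0.35·π_2 + 0.3·π_3
Solving with the normalization constraint gives π = (0.3184, 0.3158, 0.3658).
So the stationary probability of Backorder is 0.3184.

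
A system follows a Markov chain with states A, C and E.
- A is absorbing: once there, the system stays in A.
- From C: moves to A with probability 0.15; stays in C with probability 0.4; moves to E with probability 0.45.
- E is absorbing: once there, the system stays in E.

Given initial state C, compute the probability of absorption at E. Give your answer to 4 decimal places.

0.7500

Let h(s) be the probability of absorption at E starting from transient state s. Then h(E) = 1 and h(A) = 0. By first-step analysis:
h(C) = 0.15·0 + 0.4·h(C) + 0.45·1
Solving: h(C) = 0.7500.
Starting from C, the probability is 0.7500.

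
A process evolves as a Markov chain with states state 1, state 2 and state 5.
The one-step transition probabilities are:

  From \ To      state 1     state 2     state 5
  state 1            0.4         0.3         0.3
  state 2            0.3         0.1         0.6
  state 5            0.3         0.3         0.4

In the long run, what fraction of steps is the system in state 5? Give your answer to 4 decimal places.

0.4167

Let the stationary distribution be π with π = πP and π_1 + π_2 + π_3 = 1.
π_1 = 0.4·π_1 + 0.3·π_2 + 0.3·π_3
π_2 = 0.3·π_1 + 0.1·π_2 + 0.3·π_3
Solving with the normalization constraint gives π = (0.3333, 0.2500, 0.4167).
So the stationary probability of state 5 is 0.4167.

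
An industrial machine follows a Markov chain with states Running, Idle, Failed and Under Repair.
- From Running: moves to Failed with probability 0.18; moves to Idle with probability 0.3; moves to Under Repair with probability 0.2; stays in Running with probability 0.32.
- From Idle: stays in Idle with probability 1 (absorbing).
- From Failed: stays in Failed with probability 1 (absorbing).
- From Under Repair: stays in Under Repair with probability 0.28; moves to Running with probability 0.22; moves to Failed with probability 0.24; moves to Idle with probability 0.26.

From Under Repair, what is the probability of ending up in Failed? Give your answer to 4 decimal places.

0.4551

Let h(s) be the probability of absorption at Failed starting from transient state s. Then h(Failed) = 1 and h(Idle) = 0. By first-step analysis:
h(Running) = 0.32·h(Running) + 0.3·0 + 0.18·1 + 0.2·h(Under Repair)
h(Under Repair) = 0.22·h(Running) + 0.26·0 + 0.24·1 + 0.28·h(Under Repair)
Solving: h(Running) = 0.3986, h(Under Repair) = 0.4551.
Starting from Under Repair, the probability is 0.4551.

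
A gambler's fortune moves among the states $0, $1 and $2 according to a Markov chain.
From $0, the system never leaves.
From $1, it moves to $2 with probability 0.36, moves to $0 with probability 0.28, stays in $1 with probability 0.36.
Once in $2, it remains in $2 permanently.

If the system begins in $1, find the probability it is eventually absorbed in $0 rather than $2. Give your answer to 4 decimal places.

Let h(s) be the probability of absorption at $0 starting from transient state s. Then h($0) = 1 and h($2) = 0. By first-step analysis:
h($1) = 0.28·1 + 0.36·h($1) + 0.36·0
Solving: h($1) = 0.4375.
Starting from $1, the probability is 0.4375.

0.4375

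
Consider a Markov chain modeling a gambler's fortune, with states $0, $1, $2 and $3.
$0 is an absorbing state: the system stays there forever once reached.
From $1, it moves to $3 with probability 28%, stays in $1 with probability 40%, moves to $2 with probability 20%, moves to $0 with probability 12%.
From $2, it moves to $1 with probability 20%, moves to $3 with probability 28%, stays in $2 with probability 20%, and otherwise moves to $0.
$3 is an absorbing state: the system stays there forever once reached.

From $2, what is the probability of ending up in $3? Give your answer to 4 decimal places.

Let h(s) be the probability of absorption at $3 starting from transient state s. Then h($3) = 1 and h($0) = 0. By first-step analysis:
h($1) = 0.12·0 + 0.4·h($1) + 0.2·h($2) + 0.28·1
h($2) = 0.32·0 + 0.2·h($1) + 0.2·h($2) + 0.28·1
Solving: h($1) = 0.6364, h($2) = 0.5091.
Starting from $2, the probability is 0.5091.

0.5091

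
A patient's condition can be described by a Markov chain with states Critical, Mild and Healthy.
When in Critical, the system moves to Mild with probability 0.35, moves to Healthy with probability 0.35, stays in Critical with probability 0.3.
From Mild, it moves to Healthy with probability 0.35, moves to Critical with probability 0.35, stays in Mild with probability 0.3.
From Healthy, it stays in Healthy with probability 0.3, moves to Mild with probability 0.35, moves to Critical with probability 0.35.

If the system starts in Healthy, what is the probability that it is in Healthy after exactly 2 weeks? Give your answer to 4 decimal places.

Sum over the intermediate state after 1 week:
P = P(Healthy→Critical)·P(Critical→Healthy) + P(Healthy→Mild)·P(Mild→Healthy) + P(Healthy→Healthy)·P(Healthy→Healthy)
  = 0.35×0.35 + 0.35×0.35 + 0.3×0.3
  = 0.1225 + 0.1225 + 0.0900 = 0.3350

0.3350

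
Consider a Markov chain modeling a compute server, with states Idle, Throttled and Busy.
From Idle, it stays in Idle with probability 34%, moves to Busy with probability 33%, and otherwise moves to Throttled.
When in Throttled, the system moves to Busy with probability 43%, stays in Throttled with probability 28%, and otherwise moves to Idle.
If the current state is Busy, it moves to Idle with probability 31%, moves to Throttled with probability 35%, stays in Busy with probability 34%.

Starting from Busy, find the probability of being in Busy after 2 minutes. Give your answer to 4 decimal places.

Sum over the intermediate state after 1 minute:
P = P(Busy→Idle)·P(Idle→Busy) + P(Busy→Throttled)·P(Throttled→Busy) + P(Busy→Busy)·P(Busy→Busy)
  = 0.31×0.33 + 0.35×0.43 + 0.34×0.34
  = 0.1023 + 0.1505 + 0.1156 = 0.3684

0.3684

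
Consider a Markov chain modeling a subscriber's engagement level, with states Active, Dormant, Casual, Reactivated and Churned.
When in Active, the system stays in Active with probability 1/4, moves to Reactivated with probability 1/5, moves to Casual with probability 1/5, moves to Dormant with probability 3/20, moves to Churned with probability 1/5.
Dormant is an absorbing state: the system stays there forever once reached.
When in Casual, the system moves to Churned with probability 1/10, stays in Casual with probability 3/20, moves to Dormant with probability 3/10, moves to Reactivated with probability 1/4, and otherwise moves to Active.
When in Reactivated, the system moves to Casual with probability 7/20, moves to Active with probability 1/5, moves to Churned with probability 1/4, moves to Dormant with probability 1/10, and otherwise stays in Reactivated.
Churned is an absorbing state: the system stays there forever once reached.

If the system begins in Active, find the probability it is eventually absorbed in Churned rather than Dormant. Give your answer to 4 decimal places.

0.5204

Let h(s) be the probability of absorption at Churned starting from transient state s. Then h(Churned) = 1 and h(Dormant) = 0. By first-step analysis:
h(Active) = 0.25·h(Active) + 0.15·0 + 0.2·h(Casual) + 0.2·h(Reactivated) + 0.2·1
h(Casual) = 0.2·h(Active) + 0.3·0 + 0.15·h(Casual) + 0.25·h(Reactivated) + 0.1·1
h(Reactivated) = 0.2·h(Active) + 0.1·0 + 0.35·h(Casual) + 0.1·h(Reactivated) + 0.25·1
Solving: h(Active) = 0.5204, h(Casual) = 0.4018, h(Reactivated) = 0.5497.
Starting from Active, the probability is 0.5204.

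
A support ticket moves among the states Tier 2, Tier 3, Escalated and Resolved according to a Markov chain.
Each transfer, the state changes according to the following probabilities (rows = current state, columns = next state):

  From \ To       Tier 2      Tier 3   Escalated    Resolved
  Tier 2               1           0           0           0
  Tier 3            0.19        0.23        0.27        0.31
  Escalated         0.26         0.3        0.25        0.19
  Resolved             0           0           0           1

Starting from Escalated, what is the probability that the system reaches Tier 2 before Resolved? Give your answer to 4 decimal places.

0.5180

Let h(s) be the probability of absorption at Tier 2 starting from transient state s. Then h(Tier 2) = 1 and h(Resolved) = 0. By first-step analysis:
h(Tier 3) = 0.19·1 + 0.23·h(Tier 3) + 0.27·h(Escalated) + 0.31·0
h(Escalated) = 0.26·1 + 0.3·h(Tier 3) + 0.25·h(Escalated) + 0.19·0
Solving: h(Tier 3) = 0.4284, h(Escalated) = 0.5180.
Starting from Escalated, the probability is 0.5180.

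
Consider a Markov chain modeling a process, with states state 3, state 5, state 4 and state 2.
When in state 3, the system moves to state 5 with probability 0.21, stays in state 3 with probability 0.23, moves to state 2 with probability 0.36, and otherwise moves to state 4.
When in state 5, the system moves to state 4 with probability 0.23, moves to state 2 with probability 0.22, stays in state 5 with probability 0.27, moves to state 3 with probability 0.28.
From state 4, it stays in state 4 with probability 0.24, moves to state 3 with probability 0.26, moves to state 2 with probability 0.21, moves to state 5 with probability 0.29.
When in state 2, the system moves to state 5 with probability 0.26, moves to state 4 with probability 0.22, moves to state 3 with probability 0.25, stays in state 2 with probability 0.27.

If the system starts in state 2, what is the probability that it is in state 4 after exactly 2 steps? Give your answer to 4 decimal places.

Propagate the distribution vector 2 steps from state 2.
After 0 steps: (0.0000, 0.0000, 0.0000, 1.0000)
After 1 step: (0.2500, 0.2600, 0.2200, 0.2700)
After 2 steps: (0.2550, 0.2567, 0.2220, 0.2663)
P(in state 4 after 2 steps) = 0.2220

0.2220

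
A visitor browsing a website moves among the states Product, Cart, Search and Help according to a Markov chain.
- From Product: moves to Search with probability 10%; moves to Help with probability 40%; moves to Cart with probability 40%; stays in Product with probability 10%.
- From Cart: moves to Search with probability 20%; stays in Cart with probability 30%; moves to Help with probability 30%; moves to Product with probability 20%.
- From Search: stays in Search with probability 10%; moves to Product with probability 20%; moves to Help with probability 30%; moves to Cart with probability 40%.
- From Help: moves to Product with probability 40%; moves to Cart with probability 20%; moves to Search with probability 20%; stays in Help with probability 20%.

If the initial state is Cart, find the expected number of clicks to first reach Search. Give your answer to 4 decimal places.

5.6667

Let t(s) be the expected number of clicks to first reach Search from state s, with t(Search) = 0. Conditioning on the first click:
t(Product) = 1 + 0.1·t(Product) + 0.4·t(Cart) + 0.4·t(Help)
t(Cart) = 1 + 0.2·t(Product) + 0.3·t(Cart) + 0.3·t(Help)
t(Help) = 1 + 0.4·t(Product) + 0.2·t(Cart) + 0.2·t(Help)
Solving: t(Product) = 6.1905, t(Cart) = 5.6667, t(Help) = 5.7619.
Expected clicks from Cart to Search: 5.6667.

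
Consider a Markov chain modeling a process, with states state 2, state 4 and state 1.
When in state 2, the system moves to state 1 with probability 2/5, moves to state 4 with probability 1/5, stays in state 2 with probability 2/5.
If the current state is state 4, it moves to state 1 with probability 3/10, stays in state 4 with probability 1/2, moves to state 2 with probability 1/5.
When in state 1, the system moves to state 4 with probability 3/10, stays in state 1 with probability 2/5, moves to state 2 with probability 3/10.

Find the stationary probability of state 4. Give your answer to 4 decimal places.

Let the stationary distribution be π with π = πP and π_1 + π_2 + π_3 = 1.
π_1 = 0.4·π_1 + 0.2·π_2 + 0.3·π_3
π_2 = 0.2·π_1 + 0.5·π_2 + 0.3·π_3
Solving with the normalization constraint gives π = (0.2958, 0.3380, 0.3662).
So the stationary probability of state 4 is 0.3380.

0.3380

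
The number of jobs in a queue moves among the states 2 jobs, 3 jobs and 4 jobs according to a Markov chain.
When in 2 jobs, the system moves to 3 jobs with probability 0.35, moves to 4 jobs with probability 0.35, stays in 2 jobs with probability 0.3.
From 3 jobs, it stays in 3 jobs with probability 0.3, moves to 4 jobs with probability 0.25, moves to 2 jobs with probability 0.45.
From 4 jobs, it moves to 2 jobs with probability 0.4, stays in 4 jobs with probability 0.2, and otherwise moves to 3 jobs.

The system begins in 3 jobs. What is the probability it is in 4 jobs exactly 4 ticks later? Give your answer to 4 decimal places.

0.2744

Propagate the distribution vector 4 ticks from 3 jobs.
After 0 ticks: (0.0000, 1.0000, 0.0000)
After 1 tick: (0.4500, 0.3000, 0.2500)
After 2 ticks: (0.3700, 0.3475, 0.2825)
After 3 ticks: (0.3804, 0.3468, 0.2729)
After 4 ticks: (0.3793, 0.3463, 0.2744)
P(in 4 jobs after 4 ticks) = 0.2744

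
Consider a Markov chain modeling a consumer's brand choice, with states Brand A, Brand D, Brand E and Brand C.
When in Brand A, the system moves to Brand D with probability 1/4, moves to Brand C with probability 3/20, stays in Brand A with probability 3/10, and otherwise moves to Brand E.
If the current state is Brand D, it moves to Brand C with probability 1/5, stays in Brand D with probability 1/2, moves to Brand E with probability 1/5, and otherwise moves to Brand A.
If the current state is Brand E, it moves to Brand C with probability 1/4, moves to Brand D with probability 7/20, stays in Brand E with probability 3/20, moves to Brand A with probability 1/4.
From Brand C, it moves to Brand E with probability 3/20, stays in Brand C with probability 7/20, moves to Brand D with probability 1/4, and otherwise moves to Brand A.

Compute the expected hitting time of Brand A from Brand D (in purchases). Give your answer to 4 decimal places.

6.1092

Let t(s) be the expected number of purchases to first reach Brand A from state s, with t(Brand A) = 0. Conditioning on the first purchase:
t(Brand D) = 1 + 0.5·t(Brand D) + 0.2·t(Brand E) + 0.2·t(Brand C)
t(Brand E) = 1 + 0.35·t(Brand D) + 0.15·t(Brand E) + 0.25·t(Brand C)
t(Brand C) = 1 + 0.25·t(Brand D) + 0.15·t(Brand E) + 0.35·t(Brand C)
Solving: t(Brand D) = 6.1092, t(Brand E) = 5.1877, t(Brand C) = 5.0853.
Expected purchases from Brand D to Brand A: 6.1092.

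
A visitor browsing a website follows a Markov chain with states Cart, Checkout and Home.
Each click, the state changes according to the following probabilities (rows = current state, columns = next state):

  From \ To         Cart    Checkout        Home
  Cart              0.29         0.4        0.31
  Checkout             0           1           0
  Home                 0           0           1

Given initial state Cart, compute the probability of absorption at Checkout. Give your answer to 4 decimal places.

Let h(s) be the probability of absorption at Checkout starting from transient state s. Then h(Checkout) = 1 and h(Home) = 0. By first-step analysis:
h(Cart) = 0.29·h(Cart) + 0.4·1 + 0.31·0
Solving: h(Cart) = 0.5634.
Starting from Cart, the probability is 0.5634.

0.5634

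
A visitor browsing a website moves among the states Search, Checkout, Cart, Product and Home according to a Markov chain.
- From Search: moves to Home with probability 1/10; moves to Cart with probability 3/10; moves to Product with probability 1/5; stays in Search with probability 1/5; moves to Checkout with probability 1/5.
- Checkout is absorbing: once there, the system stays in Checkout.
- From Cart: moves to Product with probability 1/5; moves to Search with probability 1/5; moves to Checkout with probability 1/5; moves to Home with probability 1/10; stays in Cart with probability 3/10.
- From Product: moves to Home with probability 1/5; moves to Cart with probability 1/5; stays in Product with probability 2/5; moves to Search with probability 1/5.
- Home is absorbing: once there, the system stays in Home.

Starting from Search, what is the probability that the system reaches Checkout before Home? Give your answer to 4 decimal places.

Let h(s) be the probability of absorption at Checkout starting from transient state s. Then h(Checkout) = 1 and h(Home) = 0. By first-step analysis:
h(Search) = 0.2·h(Search) + 0.2·1 + 0.3·h(Cart) + 0.2·h(Product) + 0.1·0
h(Cart) = 0.2·h(Search) + 0.2·1 + 0.3·h(Cart) + 0.2·h(Product) + 0.1·0
h(Product) = 0.2·h(Search) + 0.2·h(Cart) + 0.4·h(Product) + 0.2·0
Solving: h(Search) = 0.5455, h(Cart) = 0.5455, h(Product) = 0.3636.
Starting from Search, the probability is 0.5455.

0.5455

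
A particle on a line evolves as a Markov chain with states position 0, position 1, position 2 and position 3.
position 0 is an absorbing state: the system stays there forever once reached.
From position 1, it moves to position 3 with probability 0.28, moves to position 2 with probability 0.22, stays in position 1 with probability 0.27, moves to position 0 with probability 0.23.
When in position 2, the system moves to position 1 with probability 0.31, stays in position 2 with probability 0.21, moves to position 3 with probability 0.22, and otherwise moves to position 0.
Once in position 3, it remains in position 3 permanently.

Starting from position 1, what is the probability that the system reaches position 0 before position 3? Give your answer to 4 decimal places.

Let h(s) be the probability of absorption at position 0 starting from transient state s. Then h(position 0) = 1 and h(position 3) = 0. By first-step analysis:
h(position 1) = 0.23·1 + 0.27·h(position 1) + 0.22·h(position 2) + 0.28·0
h(position 2) = 0.26·1 + 0.31·h(position 1) + 0.21·h(position 2) + 0.22·0
Solving: h(position 1) = 0.4698, h(position 2) = 0.5135.
Starting from position 1, the probability is 0.4698.

0.4698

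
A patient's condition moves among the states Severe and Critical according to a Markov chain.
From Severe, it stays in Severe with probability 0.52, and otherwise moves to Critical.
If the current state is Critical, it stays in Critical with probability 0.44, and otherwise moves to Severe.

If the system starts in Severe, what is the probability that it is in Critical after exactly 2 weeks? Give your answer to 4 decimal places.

Sum over the intermediate state after 1 week:
P = P(Severe→Severe)·P(Severe→Critical) + P(Severe→Critical)·P(Critical→Critical)
  = 0.52×0.48 + 0.48×0.44
  = 0.2496 + 0.2112 = 0.4608

0.4608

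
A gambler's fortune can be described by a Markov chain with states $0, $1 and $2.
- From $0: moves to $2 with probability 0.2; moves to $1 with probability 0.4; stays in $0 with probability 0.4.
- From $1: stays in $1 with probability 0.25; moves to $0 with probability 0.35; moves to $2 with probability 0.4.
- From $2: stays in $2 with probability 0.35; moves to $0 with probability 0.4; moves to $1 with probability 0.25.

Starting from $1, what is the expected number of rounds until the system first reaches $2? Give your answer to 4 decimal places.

3.0645

Let t(s) be the expected number of rounds to first reach $2 from state s, with t($2) = 0. Conditioning on the first round:
t($0) = 1 + 0.4·t($0) + 0.4·t($1)
t($1) = 1 + 0.35·t($0) + 0.25·t($1)
Solving: t($0) = 3.7097, t($1) = 3.0645.
Expected rounds from $1 to $2: 3.0645.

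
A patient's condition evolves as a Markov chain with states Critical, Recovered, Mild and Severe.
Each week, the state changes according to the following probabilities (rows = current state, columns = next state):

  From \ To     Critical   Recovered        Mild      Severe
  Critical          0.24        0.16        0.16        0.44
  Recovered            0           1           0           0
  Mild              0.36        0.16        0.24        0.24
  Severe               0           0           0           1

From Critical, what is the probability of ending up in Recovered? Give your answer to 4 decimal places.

Let h(s) be the probability of absorption at Recovered starting from transient state s. Then h(Recovered) = 1 and h(Severe) = 0. By first-step analysis:
h(Critical) = 0.24·h(Critical) + 0.16·1 + 0.16·h(Mild) + 0.44·0
h(Mild) = 0.36·h(Critical) + 0.16·1 + 0.24·h(Mild) + 0.24·0
Solving: h(Critical) = 0.2831, h(Mild) = 0.3446.
Starting from Critical, the probability is 0.2831.

0.2831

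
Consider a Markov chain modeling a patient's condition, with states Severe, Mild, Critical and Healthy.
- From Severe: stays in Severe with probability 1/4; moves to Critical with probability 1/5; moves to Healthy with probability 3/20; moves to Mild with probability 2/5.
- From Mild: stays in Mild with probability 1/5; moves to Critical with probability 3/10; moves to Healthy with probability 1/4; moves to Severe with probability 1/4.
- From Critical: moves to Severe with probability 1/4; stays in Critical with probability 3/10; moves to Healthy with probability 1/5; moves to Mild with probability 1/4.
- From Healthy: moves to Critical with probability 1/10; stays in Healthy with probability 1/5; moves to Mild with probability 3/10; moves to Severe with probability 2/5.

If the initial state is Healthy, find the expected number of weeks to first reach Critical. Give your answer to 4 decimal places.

5.2352

Let t(s) be the expected number of weeks to first reach Critical from state s, with t(Critical) = 0. Conditioning on the first week:
t(Severe) = 1 + 0.25·t(Severe) + 0.4·t(Mild) + 0.15·t(Healthy)
t(Mild) = 1 + 0.25·t(Severe) + 0.2·t(Mild) + 0.25·t(Healthy)
t(Healthy) = 1 + 0.4·t(Severe) + 0.3·t(Mild) + 0.2·t(Healthy)
Solving: t(Severe) = 4.7035, t(Mild) = 4.3558, t(Healthy) = 5.2352.
Expected weeks from Healthy to Critical: 5.2352.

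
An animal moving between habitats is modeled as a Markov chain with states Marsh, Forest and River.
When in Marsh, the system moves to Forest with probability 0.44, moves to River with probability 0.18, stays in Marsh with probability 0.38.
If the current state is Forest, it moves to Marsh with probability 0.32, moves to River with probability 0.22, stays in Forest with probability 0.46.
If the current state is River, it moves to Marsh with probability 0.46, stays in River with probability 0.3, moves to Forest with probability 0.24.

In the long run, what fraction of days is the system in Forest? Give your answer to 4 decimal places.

0.4035

Let the stationary distribution be π with π = πP and π_1 + π_2 + π_3 = 1.
π_1 = 0.38·π_1 + 0.32·π_2 + 0.46·π_3
π_2 = 0.44·π_1 + 0.46·π_2 + 0.24·π_3
Solving with the normalization constraint gives π = (0.3736, 0.4035, 0.2229).
So the stationary probability of Forest is 0.4035.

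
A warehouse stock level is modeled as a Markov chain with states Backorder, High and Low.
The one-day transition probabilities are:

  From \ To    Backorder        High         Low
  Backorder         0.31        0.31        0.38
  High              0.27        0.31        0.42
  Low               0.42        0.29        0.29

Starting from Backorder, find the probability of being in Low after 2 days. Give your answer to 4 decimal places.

Sum over the intermediate state after 1 day:
P = P(Backorder→Backorder)·P(Backorder→Low) + P(Backorder→High)·P(High→Low) + P(Backorder→Low)·P(Low→Low)
  = 0.31×0.38 + 0.31×0.42 + 0.38×0.29
  = 0.1178 + 0.1302 + 0.1102 = 0.3582

0.3582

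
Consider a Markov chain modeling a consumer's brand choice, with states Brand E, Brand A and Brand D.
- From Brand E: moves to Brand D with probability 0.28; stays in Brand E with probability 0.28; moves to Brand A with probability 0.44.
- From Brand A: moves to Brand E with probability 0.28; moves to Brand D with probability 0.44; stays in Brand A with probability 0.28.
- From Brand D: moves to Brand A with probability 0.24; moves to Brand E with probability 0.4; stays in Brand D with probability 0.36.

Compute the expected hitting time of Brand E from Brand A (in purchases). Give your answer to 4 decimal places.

Let t(s) be the expected number of purchases to first reach Brand E from state s, with t(Brand E) = 0. Conditioning on the first purchase:
t(Brand A) = 1 + 0.28·t(Brand A) + 0.44·t(Brand D)
t(Brand D) = 1 + 0.24·t(Brand A) + 0.36·t(Brand D)
Solving: t(Brand A) = 3.0405, t(Brand D) = 2.7027.
Expected purchases from Brand A to Brand E: 3.0405.

3.0405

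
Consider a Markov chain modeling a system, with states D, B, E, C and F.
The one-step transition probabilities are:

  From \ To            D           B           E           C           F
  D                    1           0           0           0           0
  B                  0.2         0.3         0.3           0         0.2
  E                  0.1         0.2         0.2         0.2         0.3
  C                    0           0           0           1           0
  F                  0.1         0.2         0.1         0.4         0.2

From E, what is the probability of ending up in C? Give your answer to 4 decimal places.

0.6277

Let h(s) be the probability of absorption at C starting from transient state s. Then h(C) = 1 and h(D) = 0. By first-step analysis:
h(B) = 0.2·0 + 0.3·h(B) + 0.3·h(E) + 0.2·h(F)
h(E) = 0.1·0 + 0.2·h(B) + 0.2·h(E) + 0.2·1 + 0.3·h(F)
h(F) = 0.1·0 + 0.2·h(B) + 0.1·h(E) + 0.4·1 + 0.2·h(F)
Solving: h(B) = 0.4677, h(E) = 0.6277, h(F) = 0.6954.
Starting from E, the probability is 0.6277.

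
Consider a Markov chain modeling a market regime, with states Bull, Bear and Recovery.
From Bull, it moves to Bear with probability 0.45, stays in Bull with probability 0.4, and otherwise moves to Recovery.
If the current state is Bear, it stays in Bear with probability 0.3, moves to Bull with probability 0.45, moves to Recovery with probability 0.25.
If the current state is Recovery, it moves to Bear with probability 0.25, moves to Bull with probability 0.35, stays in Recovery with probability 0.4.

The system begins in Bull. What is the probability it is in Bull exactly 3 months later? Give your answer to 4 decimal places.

0.4060

Propagate the distribution vector 3 months from Bull.
After 0 months: (1.0000, 0.0000, 0.0000)
After 1 month: (0.4000, 0.4500, 0.1500)
After 2 months: (0.4150, 0.3525, 0.2325)
After 3 months: (0.4060, 0.3506, 0.2434)
P(in Bull after 3 months) = 0.4060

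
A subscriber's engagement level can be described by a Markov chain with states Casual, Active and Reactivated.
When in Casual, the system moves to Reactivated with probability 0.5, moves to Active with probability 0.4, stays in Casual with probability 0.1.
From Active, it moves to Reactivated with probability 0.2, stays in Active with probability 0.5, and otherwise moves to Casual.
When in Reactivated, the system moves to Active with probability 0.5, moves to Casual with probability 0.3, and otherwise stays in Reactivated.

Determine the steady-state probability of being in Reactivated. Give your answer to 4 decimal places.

Let the stationary distribution be π with π = πP and π_1 + π_2 + π_3 = 1.
π_1 = 0.1·π_1 + 0.3·π_2 + 0.3·π_3
π_2 = 0.4·π_1 + 0.5·π_2 + 0.5·π_3
Solving with the normalization constraint gives π = (0.2500, 0.4750, 0.2750).
So the stationary probability of Reactivated is 0.2750.

0.2750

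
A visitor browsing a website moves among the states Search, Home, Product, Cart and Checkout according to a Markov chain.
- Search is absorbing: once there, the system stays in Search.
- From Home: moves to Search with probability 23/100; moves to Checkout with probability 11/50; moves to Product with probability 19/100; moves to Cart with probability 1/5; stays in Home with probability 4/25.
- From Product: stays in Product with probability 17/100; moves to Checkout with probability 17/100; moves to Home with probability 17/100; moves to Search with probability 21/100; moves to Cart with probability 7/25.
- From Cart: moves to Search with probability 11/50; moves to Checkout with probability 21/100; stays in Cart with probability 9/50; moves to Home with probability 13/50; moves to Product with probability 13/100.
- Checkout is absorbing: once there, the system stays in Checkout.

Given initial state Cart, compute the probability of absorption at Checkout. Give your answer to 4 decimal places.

Let h(s) be the probability of absorption at Checkout starting from transient state s. Then h(Checkout) = 1 and h(Search) = 0. By first-step analysis:
h(Home) = 0.23·0 + 0.16·h(Home) + 0.19·h(Product) + 0.2·h(Cart) + 0.22·1
h(Product) = 0.21·0 + 0.17·h(Home) + 0.17·h(Product) + 0.28·h(Cart) + 0.17·1
h(Cart) = 0.22·0 + 0.26·h(Home) + 0.13·h(Product) + 0.18·h(Cart) + 0.21·1
Solving: h(Home) = 0.4825, h(Product) = 0.4666, h(Cart) = 0.4830.
Starting from Cart, the probability is 0.4830.

0.4830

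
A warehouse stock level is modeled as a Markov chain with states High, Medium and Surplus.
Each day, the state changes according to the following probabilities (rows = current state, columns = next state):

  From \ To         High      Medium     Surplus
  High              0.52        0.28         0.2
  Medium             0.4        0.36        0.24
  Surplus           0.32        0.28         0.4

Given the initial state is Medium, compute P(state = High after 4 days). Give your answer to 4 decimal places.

Propagate the distribution vector 4 days from Medium.
After 0 days: (0.0000, 1.0000, 0.0000)
After 1 day: (0.4000, 0.3600, 0.2400)
After 2 days: (0.4288, 0.3088, 0.2624)
After 3 days: (0.4305, 0.3047, 0.2648)
After 4 days: (0.4305, 0.3044, 0.2652)
P(in High after 4 days) = 0.4305

0.4305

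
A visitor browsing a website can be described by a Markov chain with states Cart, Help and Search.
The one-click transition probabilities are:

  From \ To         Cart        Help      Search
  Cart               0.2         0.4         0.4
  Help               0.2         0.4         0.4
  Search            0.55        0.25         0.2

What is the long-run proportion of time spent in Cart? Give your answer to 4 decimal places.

0.3167

Let the stationary distribution be π with π = πP and π_1 + π_2 + π_3 = 1.
π_1 = 0.2·π_1 + 0.2·π_2 + 0.55·π_3
π_2 = 0.4·π_1 + 0.4·π_2 + 0.25·π_3
Solving with the normalization constraint gives π = (0.3167, 0.3500, 0.3333).
So the stationary probability of Cart is 0.3167.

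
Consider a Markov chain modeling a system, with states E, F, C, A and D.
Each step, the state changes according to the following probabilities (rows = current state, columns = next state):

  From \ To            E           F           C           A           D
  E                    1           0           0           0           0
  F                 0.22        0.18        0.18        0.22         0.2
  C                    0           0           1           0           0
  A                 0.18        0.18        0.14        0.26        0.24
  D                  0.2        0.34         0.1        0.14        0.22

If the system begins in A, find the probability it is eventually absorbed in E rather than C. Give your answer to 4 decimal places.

Let h(s) be the probability of absorption at E starting from transient state s. Then h(E) = 1 and h(C) = 0. By first-step analysis:
h(F) = 0.22·1 + 0.18·h(F) + 0.18·0 + 0.22·h(A) + 0.2·h(D)
h(A) = 0.18·1 + 0.18·h(F) + 0.14·0 + 0.26·h(A) + 0.24·h(D)
h(D) = 0.2·1 + 0.34·h(F) + 0.1·0 + 0.14·h(A) + 0.22·h(D)
Solving: h(F) = 0.5729, h(A) = 0.5805, h(D) = 0.6103.
Starting from A, the probability is 0.5805.

0.5805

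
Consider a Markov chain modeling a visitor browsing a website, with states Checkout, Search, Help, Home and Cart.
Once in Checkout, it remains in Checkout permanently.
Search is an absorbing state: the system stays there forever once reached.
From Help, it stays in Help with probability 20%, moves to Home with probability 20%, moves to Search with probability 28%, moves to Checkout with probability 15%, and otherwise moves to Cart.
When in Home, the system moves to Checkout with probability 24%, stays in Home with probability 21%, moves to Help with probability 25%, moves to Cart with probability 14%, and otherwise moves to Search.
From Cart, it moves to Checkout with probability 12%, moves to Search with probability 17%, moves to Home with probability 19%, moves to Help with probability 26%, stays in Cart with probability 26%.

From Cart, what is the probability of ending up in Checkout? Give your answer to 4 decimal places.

0.4364

Let h(s) be the probability of absorption at Checkout starting from transient state s. Then h(Checkout) = 1 and h(Search) = 0. By first-step analysis:
h(Help) = 0.15·1 + 0.28·0 + 0.2·h(Help) + 0.2·h(Home) + 0.17·h(Cart)
h(Home) = 0.24·1 + 0.16·0 + 0.25·h(Help) + 0.21·h(Home) + 0.14·h(Cart)
h(Cart) = 0.12·1 + 0.17·0 + 0.26·h(Help) + 0.19·h(Home) + 0.26·h(Cart)
Solving: h(Help) = 0.4078, h(Home) = 0.5102, h(Cart) = 0.4364.
Starting from Cart, the probability is 0.4364.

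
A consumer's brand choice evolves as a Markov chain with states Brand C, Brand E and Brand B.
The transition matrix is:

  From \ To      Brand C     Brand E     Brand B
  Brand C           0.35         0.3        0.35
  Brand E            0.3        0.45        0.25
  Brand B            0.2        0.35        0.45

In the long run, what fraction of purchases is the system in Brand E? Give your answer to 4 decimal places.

0.3734

Let the stationary distribution be π with π = πP and π_1 + π_2 + π_3 = 1.
π_1 = 0.35·π_1 + 0.3·π_2 + 0.2·π_3
π_2 = 0.3·π_1 + 0.45·π_2 + 0.35·π_3
Solving with the normalization constraint gives π = (0.2792, 0.3734, 0.3474).
So the stationary probability of Brand E is 0.3734.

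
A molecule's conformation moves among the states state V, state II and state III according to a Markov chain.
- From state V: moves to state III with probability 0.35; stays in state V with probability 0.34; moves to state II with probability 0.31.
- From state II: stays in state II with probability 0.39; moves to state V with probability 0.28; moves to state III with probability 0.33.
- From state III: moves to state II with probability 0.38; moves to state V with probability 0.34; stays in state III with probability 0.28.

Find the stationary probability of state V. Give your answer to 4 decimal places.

Let the stationary distribution be π with π = πP and π_1 + π_2 + π_3 = 1.
π_1 = 0.34·π_1 + 0.28·π_2 + 0.34·π_3
π_2 = 0.31·π_1 + 0.39·π_2 + 0.38·π_3
Solving with the normalization constraint gives π = (0.3183, 0.3613, 0.3203).
So the stationary probability of state V is 0.3183.

0.3183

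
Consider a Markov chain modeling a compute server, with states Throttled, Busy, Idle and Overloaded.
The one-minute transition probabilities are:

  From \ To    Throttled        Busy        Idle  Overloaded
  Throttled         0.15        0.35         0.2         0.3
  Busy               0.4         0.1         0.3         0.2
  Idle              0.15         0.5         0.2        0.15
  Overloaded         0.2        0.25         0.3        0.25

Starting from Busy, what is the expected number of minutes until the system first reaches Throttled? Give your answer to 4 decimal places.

3.4178

Let t(s) be the expected number of minutes to first reach Throttled from state s, with t(Throttled) = 0. Conditioning on the first minute:
t(Busy) = 1 + 0.1·t(Busy) + 0.3·t(Idle) + 0.2·t(Overloaded)
t(Idle) = 1 + 0.5·t(Busy) + 0.2·t(Idle) + 0.15·t(Overloaded)
t(Overloaded) = 1 + 0.25·t(Busy) + 0.3·t(Idle) + 0.25·t(Overloaded)
Solving: t(Busy) = 3.4178, t(Idle) = 4.1619, t(Overloaded) = 4.1374.
Expected minutes from Busy to Throttled: 3.4178.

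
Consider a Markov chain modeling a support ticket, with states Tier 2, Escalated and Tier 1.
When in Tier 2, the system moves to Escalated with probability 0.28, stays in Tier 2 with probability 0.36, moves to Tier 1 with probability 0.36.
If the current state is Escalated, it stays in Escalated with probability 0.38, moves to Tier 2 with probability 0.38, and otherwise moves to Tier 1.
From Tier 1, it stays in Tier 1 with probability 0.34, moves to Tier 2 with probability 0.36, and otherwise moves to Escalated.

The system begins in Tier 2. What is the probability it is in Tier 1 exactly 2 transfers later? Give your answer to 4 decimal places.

0.3192

Sum over the intermediate state after 1 transfer:
P = P(Tier 2→Tier 2)·P(Tier 2→Tier 1) + P(Tier 2→Escalated)·P(Escalated→Tier 1) + P(Tier 2→Tier 1)·P(Tier 1→Tier 1)
  = 0.36×0.36 + 0.28×0.24 + 0.36×0.34
  = 0.1296 + 0.0672 + 0.1224 = 0.3192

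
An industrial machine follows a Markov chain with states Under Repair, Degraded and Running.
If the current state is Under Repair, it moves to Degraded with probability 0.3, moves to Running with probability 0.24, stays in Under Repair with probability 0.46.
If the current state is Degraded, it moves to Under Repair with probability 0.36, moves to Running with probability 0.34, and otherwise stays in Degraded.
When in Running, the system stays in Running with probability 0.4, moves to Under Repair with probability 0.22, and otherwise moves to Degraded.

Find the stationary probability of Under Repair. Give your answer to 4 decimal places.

Let the stationary distribution be π with π = πP and π_1 + π_2 + π_3 = 1.
π_1 = 0.46·π_1 + 0.36·π_2 + 0.22·π_3
π_2 = 0.3·π_1 + 0.3·π_2 + 0.38·π_3
Solving with the normalization constraint gives π = (0.3495, 0.3260, 0.3245).
So the stationary probability of Under Repair is 0.3495.

0.3495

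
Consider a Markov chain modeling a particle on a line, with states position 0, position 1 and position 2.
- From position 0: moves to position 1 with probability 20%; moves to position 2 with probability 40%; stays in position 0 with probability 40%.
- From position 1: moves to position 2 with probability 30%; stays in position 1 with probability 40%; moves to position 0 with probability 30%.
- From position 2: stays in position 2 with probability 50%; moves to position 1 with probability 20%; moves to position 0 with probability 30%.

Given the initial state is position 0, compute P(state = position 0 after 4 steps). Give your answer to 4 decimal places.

Propagate the distribution vector 4 steps from position 0.
After 0 steps: (1.0000, 0.0000, 0.0000)
After 1 step: (0.4000, 0.2000, 0.4000)
After 2 steps: (0.3400, 0.2400, 0.4200)
After 3 steps: (0.3340, 0.2480, 0.4180)
After 4 steps: (0.3334, 0.2496, 0.4170)
P(in position 0 after 4 steps) = 0.3334

0.3334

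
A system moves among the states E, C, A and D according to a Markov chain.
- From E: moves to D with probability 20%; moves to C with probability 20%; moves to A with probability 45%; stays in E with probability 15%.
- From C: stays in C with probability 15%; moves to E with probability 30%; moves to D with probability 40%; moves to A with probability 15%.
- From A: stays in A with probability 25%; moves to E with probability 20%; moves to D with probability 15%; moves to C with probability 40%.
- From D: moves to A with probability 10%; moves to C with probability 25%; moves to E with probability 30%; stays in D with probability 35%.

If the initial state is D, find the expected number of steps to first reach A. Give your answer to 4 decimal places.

4.9487

Let t(s) be the expected number of steps to first reach A from state s, with t(A) = 0. Conditioning on the first step:
t(E) = 1 + 0.15·t(E) + 0.2·t(C) + 0.2·t(D)
t(C) = 1 + 0.3·t(E) + 0.15·t(C) + 0.4·t(D)
t(D) = 1 + 0.3·t(E) + 0.25·t(C) + 0.35·t(D)
Solving: t(E) = 3.4523, t(C) = 4.7237, t(D) = 4.9487.
Expected steps from D to A: 4.9487.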